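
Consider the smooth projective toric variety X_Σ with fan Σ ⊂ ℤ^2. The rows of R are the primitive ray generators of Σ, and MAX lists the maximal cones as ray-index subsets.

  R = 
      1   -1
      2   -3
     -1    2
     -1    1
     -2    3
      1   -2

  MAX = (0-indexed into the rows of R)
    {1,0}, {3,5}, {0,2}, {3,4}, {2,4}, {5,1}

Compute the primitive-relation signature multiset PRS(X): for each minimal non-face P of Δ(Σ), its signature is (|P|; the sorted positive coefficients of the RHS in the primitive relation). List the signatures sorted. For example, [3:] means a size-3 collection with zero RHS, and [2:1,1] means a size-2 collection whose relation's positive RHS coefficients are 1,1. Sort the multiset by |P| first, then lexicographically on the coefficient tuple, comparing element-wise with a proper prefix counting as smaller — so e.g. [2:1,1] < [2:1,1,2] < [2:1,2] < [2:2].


9 minimal non-faces of Δ(Σ) (on 6 rays):

  • {0,3}:  v_{0} + v_{3} = 0  so sig = [2:]
  • {1,4}:  v_{1} + v_{4} = 0  so sig = [2:]
  • {2,5}:  v_{2} + v_{5} = 0  so sig = [2:]
  • {0,4}:  v_{0} + v_{4} = v_{2}  so sig = [2:1]
  • {0,5}:  v_{0} + v_{5} = v_{1}  so sig = [2:1]
  • {1,2}:  v_{1} + v_{2} = v_{0}  so sig = [2:1]
  • {1,3}:  v_{1} + v_{3} = v_{5}  so sig = [2:1]
  • {2,3}:  v_{2} + v_{3} = v_{4}  so sig = [2:1]
  • {4,5}:  v_{4} + v_{5} = v_{3}  so sig = [2:1]

Sorted signature multiset PRS(X):
    [2:]
    [2:]
    [2:]
    [2:1]
    [2:1]
    [2:1]
    [2:1]
    [2:1]
    [2:1]


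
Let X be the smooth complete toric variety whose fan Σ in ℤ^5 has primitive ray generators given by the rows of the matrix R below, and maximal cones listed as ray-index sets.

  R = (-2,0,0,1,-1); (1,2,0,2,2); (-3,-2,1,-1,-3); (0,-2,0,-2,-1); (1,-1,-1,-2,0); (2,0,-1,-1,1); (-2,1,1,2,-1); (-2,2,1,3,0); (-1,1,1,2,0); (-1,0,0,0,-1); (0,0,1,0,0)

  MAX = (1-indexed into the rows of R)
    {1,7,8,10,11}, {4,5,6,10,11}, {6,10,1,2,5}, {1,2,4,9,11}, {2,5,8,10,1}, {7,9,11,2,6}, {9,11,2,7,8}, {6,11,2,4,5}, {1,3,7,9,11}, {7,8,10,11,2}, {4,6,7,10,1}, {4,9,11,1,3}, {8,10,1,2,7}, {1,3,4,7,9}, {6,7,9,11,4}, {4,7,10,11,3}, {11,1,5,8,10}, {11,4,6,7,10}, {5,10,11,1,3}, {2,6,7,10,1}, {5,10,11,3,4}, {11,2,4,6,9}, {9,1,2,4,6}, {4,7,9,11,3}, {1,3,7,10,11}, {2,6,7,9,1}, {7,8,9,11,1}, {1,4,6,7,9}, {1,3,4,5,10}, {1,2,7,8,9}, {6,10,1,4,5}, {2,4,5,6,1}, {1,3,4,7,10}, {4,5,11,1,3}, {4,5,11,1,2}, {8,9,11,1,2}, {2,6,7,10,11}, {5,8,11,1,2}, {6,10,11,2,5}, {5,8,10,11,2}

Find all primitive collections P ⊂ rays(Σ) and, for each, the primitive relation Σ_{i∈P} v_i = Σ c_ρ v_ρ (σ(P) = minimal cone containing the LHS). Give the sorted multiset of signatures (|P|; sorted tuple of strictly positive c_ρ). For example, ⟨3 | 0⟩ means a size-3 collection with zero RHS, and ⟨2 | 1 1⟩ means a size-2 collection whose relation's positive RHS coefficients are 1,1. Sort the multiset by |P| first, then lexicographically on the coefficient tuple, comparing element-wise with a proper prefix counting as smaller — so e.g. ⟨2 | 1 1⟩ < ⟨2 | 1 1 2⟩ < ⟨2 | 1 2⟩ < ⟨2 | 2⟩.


Σ has 15 primitive collections:

  • {5,9}:  v_{5} + v_{9} = 0  ⇒ sig = ⟨2 | 0⟩
  • {5,7}:  v_{5} + v_{7} = v_{10}  ⇒ sig = ⟨2 | 1⟩
  • {9,10}:  v_{9} + v_{10} = v_{7}  ⇒ sig = ⟨2 | 1⟩
  • {2,3}:  v_{2} + v_{3} = v_{1} + v_{11}  ⇒ sig = ⟨2 | 1 1⟩
  • {3,6}:  v_{3} + v_{6} = v_{4} + v_{10}  ⇒ sig = ⟨2 | 1 1⟩
  • {4,8}:  v_{4} + v_{8} = v_{1} + v_{11}  ⇒ sig = ⟨2 | 1 1⟩
  • {6,8}:  v_{6} + v_{8} = v_{2} + v_{10}  ⇒ sig = ⟨2 | 1 1⟩
  • {3,8}:  v_{3} + v_{8} = 2·v_{1} + v_{10} + 2·v_{11}  ⇒ sig = ⟨2 | 1 2 2⟩
  • {1,6,11}:  v_{1} + v_{6} + v_{11} = 0  ⇒ sig = ⟨3 | 0⟩
  • {2,4,10}:  v_{2} + v_{4} + v_{10} = 0  ⇒ sig = ⟨3 | 0⟩
  • {2,4,7}:  v_{2} + v_{4} + v_{7} = v_{9}  ⇒ sig = ⟨3 | 1⟩
  • {1,2,10,11}:  v_{1} + v_{2} + v_{10} + v_{11} = v_{8}  ⇒ sig = ⟨4 | 1⟩
  • {1,4,10,11}:  v_{1} + v_{4} + v_{10} + v_{11} = v_{3}  ⇒ sig = ⟨4 | 1⟩
  • {1,2,7,11}:  v_{1} + v_{2} + v_{7} + v_{11} = v_{8} + v_{9}  ⇒ sig = ⟨4 | 1 1⟩
  • {1,4,7,11}:  v_{1} + v_{4} + v_{7} + v_{11} = v_{3} + v_{9}  ⇒ sig = ⟨4 | 1 1⟩

Sorted signature multiset PRS(X):
    |P|=2: 8 collections, coeffs (), (1), (1), (1,1), (1,1), (1,1), (1,1), (1,2,2)
    |P|=3: 3 collections, coeffs (), (), (1)
    |P|=4: 4 collections, coeffs (1), (1), (1,1), (1,1)


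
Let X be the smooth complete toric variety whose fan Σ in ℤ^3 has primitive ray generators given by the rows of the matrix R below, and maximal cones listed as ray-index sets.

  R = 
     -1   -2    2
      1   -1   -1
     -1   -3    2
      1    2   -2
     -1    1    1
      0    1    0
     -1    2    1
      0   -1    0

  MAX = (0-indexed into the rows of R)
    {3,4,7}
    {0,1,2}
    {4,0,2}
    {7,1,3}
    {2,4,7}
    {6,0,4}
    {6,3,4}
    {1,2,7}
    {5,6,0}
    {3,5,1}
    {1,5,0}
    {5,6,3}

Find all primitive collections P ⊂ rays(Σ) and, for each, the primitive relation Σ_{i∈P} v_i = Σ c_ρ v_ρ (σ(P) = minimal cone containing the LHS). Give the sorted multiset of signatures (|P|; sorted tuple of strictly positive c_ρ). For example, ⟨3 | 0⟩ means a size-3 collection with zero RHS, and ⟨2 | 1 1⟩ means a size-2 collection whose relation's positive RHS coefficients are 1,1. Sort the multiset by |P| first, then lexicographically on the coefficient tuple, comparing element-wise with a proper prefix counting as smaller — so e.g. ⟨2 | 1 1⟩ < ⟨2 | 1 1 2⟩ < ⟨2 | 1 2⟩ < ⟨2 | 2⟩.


The 10 primitive collections of Σ (r=8, n=3):

  P = {0,3}:  v_{0} + v_{3} = 0 ; sig = ⟨2 | 0⟩
  P = {1,4}:  v_{1} + v_{4} = 0 ; sig = ⟨2 | 0⟩
  P = {5,7}:  v_{5} + v_{7} = 0 ; sig = ⟨2 | 0⟩
  P = {0,7}:  v_{0} + v_{7} = v_{2} ; sig = ⟨2 | 1⟩
  P = {1,6}:  v_{1} + v_{6} = v_{5} ; sig = ⟨2 | 1⟩
  P = {2,3}:  v_{2} + v_{3} = v_{7} ; sig = ⟨2 | 1⟩
  P = {2,5}:  v_{2} + v_{5} = v_{0} ; sig = ⟨2 | 1⟩
  P = {4,5}:  v_{4} + v_{5} = v_{6} ; sig = ⟨2 | 1⟩
  P = {6,7}:  v_{6} + v_{7} = v_{4} ; sig = ⟨2 | 1⟩
  P = {2,6}:  v_{2} + v_{6} = v_{0} + v_{4} ; sig = ⟨2 | 1 1⟩

Sorted signature multiset PRS(X):
    |P|=2: 10 collections, coeffs (), (), (), (1), (1), (1), (1), (1), (1), (1,1)


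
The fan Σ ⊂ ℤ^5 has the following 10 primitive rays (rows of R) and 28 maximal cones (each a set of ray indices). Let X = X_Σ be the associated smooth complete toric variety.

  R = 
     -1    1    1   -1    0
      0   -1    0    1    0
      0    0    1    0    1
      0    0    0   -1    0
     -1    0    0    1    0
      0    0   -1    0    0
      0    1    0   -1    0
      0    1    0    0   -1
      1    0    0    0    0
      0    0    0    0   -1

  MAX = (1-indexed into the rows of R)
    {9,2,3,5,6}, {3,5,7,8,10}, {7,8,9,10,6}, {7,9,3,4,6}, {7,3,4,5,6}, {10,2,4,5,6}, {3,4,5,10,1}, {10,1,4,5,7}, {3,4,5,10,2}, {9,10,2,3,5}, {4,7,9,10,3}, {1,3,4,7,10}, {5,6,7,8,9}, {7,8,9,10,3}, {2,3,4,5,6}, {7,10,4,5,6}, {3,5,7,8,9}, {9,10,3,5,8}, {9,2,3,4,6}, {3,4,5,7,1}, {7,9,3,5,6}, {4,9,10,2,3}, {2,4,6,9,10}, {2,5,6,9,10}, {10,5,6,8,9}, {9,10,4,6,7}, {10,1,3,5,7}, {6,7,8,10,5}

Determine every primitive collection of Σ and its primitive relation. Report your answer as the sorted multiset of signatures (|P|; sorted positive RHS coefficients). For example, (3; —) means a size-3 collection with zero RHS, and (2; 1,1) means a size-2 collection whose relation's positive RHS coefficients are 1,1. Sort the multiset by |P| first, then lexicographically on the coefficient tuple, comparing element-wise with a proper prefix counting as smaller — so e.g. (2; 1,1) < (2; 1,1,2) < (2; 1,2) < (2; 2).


Primitive collections (12):

  P={2,7}:  v_{2} + v_{7} = 0  ⟹  sig = (2; —)
  P={4,8}:  v_{4} + v_{8} = v_{7} + v_{10}  ⟹  sig = (2; 1,1)
  P={1,6}:  v_{1} + v_{6} = v_{4} + v_{5} + v_{7}  ⟹  sig = (2; 1,1,1)
  P={1,9}:  v_{1} + v_{9} = v_{3} + v_{7} + v_{10}  ⟹  sig = (2; 1,1,1)
  P={2,8}:  v_{2} + v_{8} = v_{5} + v_{9} + v_{10}  ⟹  sig = (2; 1,1,1)
  P={1,2}:  v_{1} + v_{2} = v_{3} + v_{4} + v_{5} + v_{10}  ⟹  sig = (2; 1,1,1,1)
  P={1,8}:  v_{1} + v_{8} = v_{3} + v_{5} + 2·v_{7} + 2·v_{10}  ⟹  sig = (2; 1,1,2,2)
  P={3,6,10}:  v_{3} + v_{6} + v_{10} = 0  ⟹  sig = (3; —)
  P={4,5,9}:  v_{4} + v_{5} + v_{9} = 0  ⟹  sig = (3; —)
  P={3,6,8}:  v_{3} + v_{6} + v_{8} = v_{5} + v_{7} + v_{9}  ⟹  sig = (3; 1,1,1)
  P={5,7,9,10}:  v_{5} + v_{7} + v_{9} + v_{10} = v_{8}  ⟹  sig = (4; 1)
  P={3,4,5,7,10}:  v_{3} + v_{4} + v_{5} + v_{7} + v_{10} = v_{1}  ⟹  sig = (5; 1)

Signatures (|P|; sorted positive RHS coefficients), sorted:
    (2; —)
    (2; 1,1)
    (2; 1,1,1)
    (2; 1,1,1)
    (2; 1,1,1)
    (2; 1,1,1,1)
    (2; 1,1,2,2)
    (3; —)
    (3; —)
    (3; 1,1,1)
    (4; 1)
    (5; 1)


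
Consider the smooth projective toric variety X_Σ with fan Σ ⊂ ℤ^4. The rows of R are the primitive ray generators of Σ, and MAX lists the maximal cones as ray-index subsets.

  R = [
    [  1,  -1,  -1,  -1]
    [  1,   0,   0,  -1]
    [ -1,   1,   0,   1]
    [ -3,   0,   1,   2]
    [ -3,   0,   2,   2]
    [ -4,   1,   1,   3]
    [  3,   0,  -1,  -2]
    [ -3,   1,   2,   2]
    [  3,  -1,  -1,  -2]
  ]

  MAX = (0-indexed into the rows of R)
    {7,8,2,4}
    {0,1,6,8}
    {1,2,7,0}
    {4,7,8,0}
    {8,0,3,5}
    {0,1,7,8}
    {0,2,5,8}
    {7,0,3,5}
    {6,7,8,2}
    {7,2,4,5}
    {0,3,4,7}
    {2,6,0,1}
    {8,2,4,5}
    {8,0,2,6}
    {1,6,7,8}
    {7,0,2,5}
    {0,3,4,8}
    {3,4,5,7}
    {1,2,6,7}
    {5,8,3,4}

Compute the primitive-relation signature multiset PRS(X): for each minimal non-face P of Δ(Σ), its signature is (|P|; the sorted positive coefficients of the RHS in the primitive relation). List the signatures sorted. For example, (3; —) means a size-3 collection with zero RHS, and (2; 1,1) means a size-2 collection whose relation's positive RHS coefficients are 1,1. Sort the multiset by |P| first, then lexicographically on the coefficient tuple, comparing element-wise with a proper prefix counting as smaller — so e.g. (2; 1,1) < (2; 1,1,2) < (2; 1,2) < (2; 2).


14 collections generate NE(X_Σ); each relation:

  P={3,6}:  v_{3} + v_{6} = 0  ⟹  sig = (2; —)
  P={2,3}:  v_{2} + v_{3} = v_{5}  ⟹  sig = (2; 1)
  P={5,6}:  v_{5} + v_{6} = v_{2}  ⟹  sig = (2; 1)
  P={1,3}:  v_{1} + v_{3} = v_{0} + v_{7}  ⟹  sig = (2; 1,1)
  P={4,6}:  v_{4} + v_{6} = v_{7} + v_{8}  ⟹  sig = (2; 1,1)
  P={1,5}:  v_{1} + v_{5} = v_{0} + v_{2} + v_{7}  ⟹  sig = (2; 1,1,1)
  P={1,4}:  v_{1} + v_{4} = v_{0} + 2·v_{7} + v_{8}  ⟹  sig = (2; 1,1,2)
  P={0,2,4}:  v_{0} + v_{2} + v_{4} = v_{3}  ⟹  sig = (3; 1)
  P={0,6,7}:  v_{0} + v_{6} + v_{7} = v_{1}  ⟹  sig = (3; 1)
  P={1,2,8}:  v_{1} + v_{2} + v_{8} = v_{6}  ⟹  sig = (3; 1)
  P={3,7,8}:  v_{3} + v_{7} + v_{8} = v_{4}  ⟹  sig = (3; 1)
  P={5,7,8}:  v_{5} + v_{7} + v_{8} = v_{2} + v_{4}  ⟹  sig = (3; 1,1)
  P={0,4,5}:  v_{0} + v_{4} + v_{5} = 2·v_{3}  ⟹  sig = (3; 2)
  P={0,2,7,8}:  v_{0} + v_{2} + v_{7} + v_{8} = 0  ⟹  sig = (4; —)

Signatures (|P|; sorted positive RHS coefficients), sorted:
{ (2; —),  (2; 1) ×2,  (2; 1,1) ×2,  (2; 1,1,1),  (2; 1,1,2),  (3; 1) ×4,  (3; 1,1),  (3; 2),  (4; —) }


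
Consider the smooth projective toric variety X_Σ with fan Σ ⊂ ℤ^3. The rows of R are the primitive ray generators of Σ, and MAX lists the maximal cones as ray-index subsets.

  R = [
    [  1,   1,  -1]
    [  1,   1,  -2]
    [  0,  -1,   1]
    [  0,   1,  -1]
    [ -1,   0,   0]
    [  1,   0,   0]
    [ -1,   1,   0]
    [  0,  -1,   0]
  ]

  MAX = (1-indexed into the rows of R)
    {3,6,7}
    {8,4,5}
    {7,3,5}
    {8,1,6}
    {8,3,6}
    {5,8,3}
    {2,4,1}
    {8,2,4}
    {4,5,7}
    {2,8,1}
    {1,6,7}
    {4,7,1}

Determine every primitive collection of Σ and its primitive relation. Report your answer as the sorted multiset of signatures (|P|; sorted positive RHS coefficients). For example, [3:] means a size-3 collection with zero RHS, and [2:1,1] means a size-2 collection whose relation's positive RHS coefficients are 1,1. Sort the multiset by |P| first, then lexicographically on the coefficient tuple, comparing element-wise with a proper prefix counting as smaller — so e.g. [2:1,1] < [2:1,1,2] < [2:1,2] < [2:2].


The 11 primitive collections of Σ (r=8, n=3):

  • {3,4}:  v_{3} + v_{4} = 0 ; sig = [2:]
  • {5,6}:  v_{5} + v_{6} = 0 ; sig = [2:]
  • {1,3}:  v_{1} + v_{3} = v_{6} ; sig = [2:1]
  • {1,5}:  v_{1} + v_{5} = v_{4} ; sig = [2:1]
  • {4,6}:  v_{4} + v_{6} = v_{1} ; sig = [2:1]
  • {7,8}:  v_{7} + v_{8} = v_{5} ; sig = [2:1]
  • {2,3}:  v_{2} + v_{3} = v_{1} + v_{8} ; sig = [2:1,1]
  • {2,5}:  v_{2} + v_{5} = 2·v_{4} + v_{8} ; sig = [2:1,2]
  • {2,6}:  v_{2} + v_{6} = 2·v_{1} + v_{8} ; sig = [2:1,2]
  • {2,7}:  v_{2} + v_{7} = 2·v_{4} ; sig = [2:2]
  • {1,4,8}:  v_{1} + v_{4} + v_{8} = v_{2} ; sig = [3:1]

Sorted signature multiset PRS(X):
    |P|=2: 10 collections, coeffs (), (), (1), (1), (1), (1), (1,1), (1,2), (1,2), (2)
    |P|=3: 1 collection, coeffs (1)


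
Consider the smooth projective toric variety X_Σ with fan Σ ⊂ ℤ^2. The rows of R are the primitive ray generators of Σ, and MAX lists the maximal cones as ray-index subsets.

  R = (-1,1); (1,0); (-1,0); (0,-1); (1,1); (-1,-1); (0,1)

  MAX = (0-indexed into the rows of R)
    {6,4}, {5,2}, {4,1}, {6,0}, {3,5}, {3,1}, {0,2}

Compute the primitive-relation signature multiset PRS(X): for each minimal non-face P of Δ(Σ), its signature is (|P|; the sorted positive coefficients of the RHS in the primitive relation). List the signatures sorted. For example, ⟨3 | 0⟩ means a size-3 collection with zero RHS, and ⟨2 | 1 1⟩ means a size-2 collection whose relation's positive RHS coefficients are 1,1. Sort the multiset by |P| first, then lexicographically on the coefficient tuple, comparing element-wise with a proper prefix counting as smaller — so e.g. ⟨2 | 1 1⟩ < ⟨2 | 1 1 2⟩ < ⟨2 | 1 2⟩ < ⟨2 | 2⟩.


14 minimal non-faces of Δ(Σ) (on 7 rays):

  P={1,2}:  v_{1} + v_{2} = 0  →  sig = ⟨2 | 0⟩
  P={3,6}:  v_{3} + v_{6} = 0  →  sig = ⟨2 | 0⟩
  P={4,5}:  v_{4} + v_{5} = 0  →  sig = ⟨2 | 0⟩
  P={0,1}:  v_{0} + v_{1} = v_{6}  →  sig = ⟨2 | 1⟩
  P={0,3}:  v_{0} + v_{3} = v_{2}  →  sig = ⟨2 | 1⟩
  P={1,5}:  v_{1} + v_{5} = v_{3}  →  sig = ⟨2 | 1⟩
  P={1,6}:  v_{1} + v_{6} = v_{4}  →  sig = ⟨2 | 1⟩
  P={2,3}:  v_{2} + v_{3} = v_{5}  →  sig = ⟨2 | 1⟩
  P={2,4}:  v_{2} + v_{4} = v_{6}  →  sig = ⟨2 | 1⟩
  P={2,6}:  v_{2} + v_{6} = v_{0}  →  sig = ⟨2 | 1⟩
  P={3,4}:  v_{3} + v_{4} = v_{1}  →  sig = ⟨2 | 1⟩
  P={5,6}:  v_{5} + v_{6} = v_{2}  →  sig = ⟨2 | 1⟩
  P={0,4}:  v_{0} + v_{4} = 2·v_{6}  →  sig = ⟨2 | 2⟩
  P={0,5}:  v_{0} + v_{5} = 2·v_{2}  →  sig = ⟨2 | 2⟩

so the primitive-relation signature multiset is
    |P|=2: 14 collections, coeffs (), (), (), (1), (1), (1), (1), (1), (1), (1), (1), (1), (2), (2)


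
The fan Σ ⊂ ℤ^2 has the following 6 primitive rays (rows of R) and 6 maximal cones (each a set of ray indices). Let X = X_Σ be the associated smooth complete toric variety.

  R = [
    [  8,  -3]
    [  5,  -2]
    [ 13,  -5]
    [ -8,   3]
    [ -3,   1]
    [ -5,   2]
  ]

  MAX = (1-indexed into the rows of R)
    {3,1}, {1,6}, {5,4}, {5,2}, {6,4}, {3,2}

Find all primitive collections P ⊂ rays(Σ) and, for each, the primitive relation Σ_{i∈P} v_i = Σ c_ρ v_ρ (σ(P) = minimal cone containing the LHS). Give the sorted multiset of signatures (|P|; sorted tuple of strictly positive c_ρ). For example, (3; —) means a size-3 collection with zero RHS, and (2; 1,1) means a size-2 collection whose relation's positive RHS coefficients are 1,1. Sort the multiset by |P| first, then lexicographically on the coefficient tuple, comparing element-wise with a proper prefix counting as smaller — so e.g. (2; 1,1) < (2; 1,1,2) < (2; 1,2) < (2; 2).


Σ has 9 primitive collections:

  P = {1,4}:  v_{1} + v_{4} = 0  →  sig = (2; —)
  P = {2,6}:  v_{2} + v_{6} = 0  →  sig = (2; —)
  P = {1,2}:  v_{1} + v_{2} = v_{3}  →  sig = (2; 1)
  P = {1,5}:  v_{1} + v_{5} = v_{2}  →  sig = (2; 1)
  P = {2,4}:  v_{2} + v_{4} = v_{5}  →  sig = (2; 1)
  P = {3,4}:  v_{3} + v_{4} = v_{2}  →  sig = (2; 1)
  P = {3,6}:  v_{3} + v_{6} = v_{1}  →  sig = (2; 1)
  P = {5,6}:  v_{5} + v_{6} = v_{4}  →  sig = (2; 1)
  P = {3,5}:  v_{3} + v_{5} = 2·v_{2}  →  sig = (2; 2)

Sorted signature multiset PRS(X):
    |P|=2: 9 collections, coeffs (), (), (1), (1), (1), (1), (1), (1), (2)


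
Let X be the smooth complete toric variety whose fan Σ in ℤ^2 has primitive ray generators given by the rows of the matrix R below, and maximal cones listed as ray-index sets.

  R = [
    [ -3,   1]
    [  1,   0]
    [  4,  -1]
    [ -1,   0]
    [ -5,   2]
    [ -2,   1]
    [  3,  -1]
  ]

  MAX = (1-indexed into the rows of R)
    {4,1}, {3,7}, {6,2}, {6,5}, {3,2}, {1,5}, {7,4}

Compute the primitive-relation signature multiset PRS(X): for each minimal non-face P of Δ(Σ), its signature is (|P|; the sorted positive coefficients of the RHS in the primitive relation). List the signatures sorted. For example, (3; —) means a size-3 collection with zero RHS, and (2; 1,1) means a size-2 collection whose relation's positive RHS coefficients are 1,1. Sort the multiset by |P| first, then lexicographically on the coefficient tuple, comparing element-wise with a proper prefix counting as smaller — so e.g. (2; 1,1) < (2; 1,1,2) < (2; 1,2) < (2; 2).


Δ(Σ) — 7 vertices, 14 min non-faces:

  P={1,7}:  v_{1} + v_{7} = 0 ; sig = (2; —)
  P={2,4}:  v_{2} + v_{4} = 0 ; sig = (2; —)
  P={1,2}:  v_{1} + v_{2} = v_{6} ; sig = (2; 1)
  P={1,3}:  v_{1} + v_{3} = v_{2} ; sig = (2; 1)
  P={1,6}:  v_{1} + v_{6} = v_{5} ; sig = (2; 1)
  P={2,7}:  v_{2} + v_{7} = v_{3} ; sig = (2; 1)
  P={3,4}:  v_{3} + v_{4} = v_{7} ; sig = (2; 1)
  P={4,6}:  v_{4} + v_{6} = v_{1} ; sig = (2; 1)
  P={5,7}:  v_{5} + v_{7} = v_{6} ; sig = (2; 1)
  P={6,7}:  v_{6} + v_{7} = v_{2} ; sig = (2; 1)
  P={3,5}:  v_{3} + v_{5} = v_{2} + v_{6} ; sig = (2; 1,1)
  P={2,5}:  v_{2} + v_{5} = 2·v_{6} ; sig = (2; 2)
  P={3,6}:  v_{3} + v_{6} = 2·v_{2} ; sig = (2; 2)
  P={4,5}:  v_{4} + v_{5} = 2·v_{1} ; sig = (2; 2)

so the primitive-relation signature multiset is
{ (2; —) ×2,  (2; 1) ×8,  (2; 1,1),  (2; 2) ×3 }


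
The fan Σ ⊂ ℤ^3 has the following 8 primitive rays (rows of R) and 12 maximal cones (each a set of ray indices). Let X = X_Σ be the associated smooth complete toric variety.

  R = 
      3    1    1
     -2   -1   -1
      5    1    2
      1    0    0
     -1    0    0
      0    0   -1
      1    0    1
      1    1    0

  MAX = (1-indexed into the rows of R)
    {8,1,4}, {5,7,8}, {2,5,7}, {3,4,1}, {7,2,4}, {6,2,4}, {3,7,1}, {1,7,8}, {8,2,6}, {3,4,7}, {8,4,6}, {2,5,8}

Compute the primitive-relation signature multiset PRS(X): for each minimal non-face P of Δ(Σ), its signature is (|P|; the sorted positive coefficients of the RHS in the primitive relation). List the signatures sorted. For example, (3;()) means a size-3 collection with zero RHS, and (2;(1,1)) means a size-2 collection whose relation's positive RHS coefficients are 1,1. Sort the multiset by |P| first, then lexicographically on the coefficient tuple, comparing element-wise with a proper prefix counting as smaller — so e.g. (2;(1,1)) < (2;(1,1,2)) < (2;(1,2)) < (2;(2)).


Σ has 14 primitive collections:

  P = {4,5}:  v_{4} + v_{5} = 0  ⟹  sig = (2;())
  P = {1,2}:  v_{1} + v_{2} = v_{4}  ⟹  sig = (2;(1))
  P = {6,7}:  v_{6} + v_{7} = v_{4}  ⟹  sig = (2;(1))
  P = {1,5}:  v_{1} + v_{5} = v_{7} + v_{8}  ⟹  sig = (2;(1,1))
  P = {3,5}:  v_{3} + v_{5} = v_{1} + v_{7}  ⟹  sig = (2;(1,1))
  P = {5,6}:  v_{5} + v_{6} = v_{2} + v_{8}  ⟹  sig = (2;(1,1))
  P = {1,6}:  v_{1} + v_{6} = 2·v_{4} + v_{8}  ⟹  sig = (2;(1,2))
  P = {2,3}:  v_{2} + v_{3} = 2·v_{4} + v_{7}  ⟹  sig = (2;(1,2))
  P = {3,6}:  v_{3} + v_{6} = v_{1} + 2·v_{4}  ⟹  sig = (2;(1,2))
  P = {3,8}:  v_{3} + v_{8} = 2·v_{1}  ⟹  sig = (2;(2))
  P = {2,7,8}:  v_{2} + v_{7} + v_{8} = 0  ⟹  sig = (3;())
  P = {1,4,7}:  v_{1} + v_{4} + v_{7} = v_{3}  ⟹  sig = (3;(1))
  P = {2,4,8}:  v_{2} + v_{4} + v_{8} = v_{6}  ⟹  sig = (3;(1))
  P = {4,7,8}:  v_{4} + v_{7} + v_{8} = v_{1}  ⟹  sig = (3;(1))

Sorted signature multiset PRS(X):
[(2;()), (2;(1)), (2;(1)), (2;(1,1)), (2;(1,1)), (2;(1,1)), (2;(1,2)), (2;(1,2)), (2;(1,2)), (2;(2)), (3;()), (3;(1)), (3;(1)), (3;(1))]


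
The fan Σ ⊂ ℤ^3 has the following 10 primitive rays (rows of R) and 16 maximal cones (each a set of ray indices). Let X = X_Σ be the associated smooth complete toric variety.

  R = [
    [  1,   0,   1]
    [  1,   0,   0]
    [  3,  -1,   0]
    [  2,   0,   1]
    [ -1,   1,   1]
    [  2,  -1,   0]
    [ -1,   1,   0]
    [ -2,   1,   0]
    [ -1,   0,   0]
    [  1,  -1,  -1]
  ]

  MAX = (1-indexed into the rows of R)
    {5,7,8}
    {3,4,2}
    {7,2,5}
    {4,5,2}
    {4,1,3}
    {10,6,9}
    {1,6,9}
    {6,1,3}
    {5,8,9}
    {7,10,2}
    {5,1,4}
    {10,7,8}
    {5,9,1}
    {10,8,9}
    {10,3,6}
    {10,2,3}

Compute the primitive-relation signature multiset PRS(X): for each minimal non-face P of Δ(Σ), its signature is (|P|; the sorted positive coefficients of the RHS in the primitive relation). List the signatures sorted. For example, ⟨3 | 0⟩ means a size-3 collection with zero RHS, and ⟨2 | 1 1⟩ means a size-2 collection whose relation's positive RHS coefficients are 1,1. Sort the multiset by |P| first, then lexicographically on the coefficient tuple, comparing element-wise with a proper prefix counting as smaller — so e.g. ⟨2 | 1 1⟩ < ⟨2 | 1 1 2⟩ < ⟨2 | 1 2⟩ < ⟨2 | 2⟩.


|primitive collections| = 21. Relations:

  P={2,9}:  v_{2} + v_{9} = 0  ⇒ sig = ⟨2 | 0⟩
  P={5,10}:  v_{5} + v_{10} = 0  ⇒ sig = ⟨2 | 0⟩
  P={6,8}:  v_{6} + v_{8} = 0  ⇒ sig = ⟨2 | 0⟩
  P={1,2}:  v_{1} + v_{2} = v_{4}  ⇒ sig = ⟨2 | 1⟩
  P={1,8}:  v_{1} + v_{8} = v_{5}  ⇒ sig = ⟨2 | 1⟩
  P={1,10}:  v_{1} + v_{10} = v_{6}  ⇒ sig = ⟨2 | 1⟩
  P={2,6}:  v_{2} + v_{6} = v_{3}  ⇒ sig = ⟨2 | 1⟩
  P={2,8}:  v_{2} + v_{8} = v_{7}  ⇒ sig = ⟨2 | 1⟩
  P={3,5}:  v_{3} + v_{5} = v_{4}  ⇒ sig = ⟨2 | 1⟩
  P={3,8}:  v_{3} + v_{8} = v_{2}  ⇒ sig = ⟨2 | 1⟩
  P={3,9}:  v_{3} + v_{9} = v_{6}  ⇒ sig = ⟨2 | 1⟩
  P={4,9}:  v_{4} + v_{9} = v_{1}  ⇒ sig = ⟨2 | 1⟩
  P={4,10}:  v_{4} + v_{10} = v_{3}  ⇒ sig = ⟨2 | 1⟩
  P={5,6}:  v_{5} + v_{6} = v_{1}  ⇒ sig = ⟨2 | 1⟩
  P={6,7}:  v_{6} + v_{7} = v_{2}  ⇒ sig = ⟨2 | 1⟩
  P={7,9}:  v_{7} + v_{9} = v_{8}  ⇒ sig = ⟨2 | 1⟩
  P={1,7}:  v_{1} + v_{7} = v_{2} + v_{5}  ⇒ sig = ⟨2 | 1 1⟩
  P={4,6}:  v_{4} + v_{6} = v_{1} + v_{3}  ⇒ sig = ⟨2 | 1 1⟩
  P={4,8}:  v_{4} + v_{8} = v_{2} + v_{5}  ⇒ sig = ⟨2 | 1 1⟩
  P={4,7}:  v_{4} + v_{7} = 2·v_{2} + v_{5}  ⇒ sig = ⟨2 | 1 2⟩
  P={3,7}:  v_{3} + v_{7} = 2·v_{2}  ⇒ sig = ⟨2 | 2⟩

so the primitive-relation signature multiset is
    ⟨2 | 0⟩
    ⟨2 | 0⟩
    ⟨2 | 0⟩
    ⟨2 | 1⟩
    ⟨2 | 1⟩
    ⟨2 | 1⟩
    ⟨2 | 1⟩
    ⟨2 | 1⟩
    ⟨2 | 1⟩
    ⟨2 | 1⟩
    ⟨2 | 1⟩
    ⟨2 | 1⟩
    ⟨2 | 1⟩
    ⟨2 | 1⟩
    ⟨2 | 1⟩
    ⟨2 | 1⟩
    ⟨2 | 1 1⟩
    ⟨2 | 1 1⟩
    ⟨2 | 1 1⟩
    ⟨2 | 1 2⟩
    ⟨2 | 2⟩


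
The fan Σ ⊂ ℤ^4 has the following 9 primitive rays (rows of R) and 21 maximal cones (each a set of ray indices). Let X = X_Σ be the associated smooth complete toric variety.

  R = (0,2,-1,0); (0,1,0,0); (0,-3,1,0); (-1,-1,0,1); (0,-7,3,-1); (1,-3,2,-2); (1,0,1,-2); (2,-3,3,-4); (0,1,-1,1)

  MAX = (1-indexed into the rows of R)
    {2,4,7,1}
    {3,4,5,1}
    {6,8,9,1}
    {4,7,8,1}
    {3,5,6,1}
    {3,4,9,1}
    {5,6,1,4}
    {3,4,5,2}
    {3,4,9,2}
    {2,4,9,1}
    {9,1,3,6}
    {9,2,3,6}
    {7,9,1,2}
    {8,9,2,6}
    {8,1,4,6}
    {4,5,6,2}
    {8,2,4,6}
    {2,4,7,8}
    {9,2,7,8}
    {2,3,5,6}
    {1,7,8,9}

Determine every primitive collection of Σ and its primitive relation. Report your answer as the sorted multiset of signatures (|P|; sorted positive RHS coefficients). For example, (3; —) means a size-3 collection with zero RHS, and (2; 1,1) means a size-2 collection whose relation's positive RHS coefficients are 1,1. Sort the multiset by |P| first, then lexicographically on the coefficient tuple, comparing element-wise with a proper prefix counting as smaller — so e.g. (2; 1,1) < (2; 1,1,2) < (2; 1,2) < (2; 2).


Minimal non-faces — 14 found among 9 rays, 21 max cones:

  {3,7}:  v_{3} + v_{7} = v_{6}  →  sig = (2; 1)
  {6,7}:  v_{6} + v_{7} = v_{8}  →  sig = (2; 1)
  {5,7}:  v_{5} + v_{7} = v_{4} + 2·v_{6}  →  sig = (2; 1,2)
  {5,8}:  v_{5} + v_{8} = v_{4} + 3·v_{6}  →  sig = (2; 1,3)
  {3,8}:  v_{3} + v_{8} = 2·v_{6}  →  sig = (2; 2)
  {5,9}:  v_{5} + v_{9} = 2·v_{3}  →  sig = (2; 2)
  {1,2,3}:  v_{1} + v_{2} + v_{3} = 0  →  sig = (3; —)
  {4,7,9}:  v_{4} + v_{7} + v_{9} = 0  →  sig = (3; —)
  {1,2,6}:  v_{1} + v_{2} + v_{6} = v_{7}  →  sig = (3; 1)
  {3,4,6}:  v_{3} + v_{4} + v_{6} = v_{5}  →  sig = (3; 1)
  {4,6,9}:  v_{4} + v_{6} + v_{9} = v_{3}  →  sig = (3; 1)
  {4,8,9}:  v_{4} + v_{8} + v_{9} = v_{6}  →  sig = (3; 1)
  {1,2,5}:  v_{1} + v_{2} + v_{5} = v_{4} + v_{6}  →  sig = (3; 1,1)
  {1,2,8}:  v_{1} + v_{2} + v_{8} = 2·v_{7}  →  sig = (3; 2)

so the primitive-relation signature multiset is
    |P|=2: 6 collections, coeffs (1), (1), (1,2), (1,3), (2), (2)
    |P|=3: 8 collections, coeffs (), (), (1), (1), (1), (1), (1,1), (2)


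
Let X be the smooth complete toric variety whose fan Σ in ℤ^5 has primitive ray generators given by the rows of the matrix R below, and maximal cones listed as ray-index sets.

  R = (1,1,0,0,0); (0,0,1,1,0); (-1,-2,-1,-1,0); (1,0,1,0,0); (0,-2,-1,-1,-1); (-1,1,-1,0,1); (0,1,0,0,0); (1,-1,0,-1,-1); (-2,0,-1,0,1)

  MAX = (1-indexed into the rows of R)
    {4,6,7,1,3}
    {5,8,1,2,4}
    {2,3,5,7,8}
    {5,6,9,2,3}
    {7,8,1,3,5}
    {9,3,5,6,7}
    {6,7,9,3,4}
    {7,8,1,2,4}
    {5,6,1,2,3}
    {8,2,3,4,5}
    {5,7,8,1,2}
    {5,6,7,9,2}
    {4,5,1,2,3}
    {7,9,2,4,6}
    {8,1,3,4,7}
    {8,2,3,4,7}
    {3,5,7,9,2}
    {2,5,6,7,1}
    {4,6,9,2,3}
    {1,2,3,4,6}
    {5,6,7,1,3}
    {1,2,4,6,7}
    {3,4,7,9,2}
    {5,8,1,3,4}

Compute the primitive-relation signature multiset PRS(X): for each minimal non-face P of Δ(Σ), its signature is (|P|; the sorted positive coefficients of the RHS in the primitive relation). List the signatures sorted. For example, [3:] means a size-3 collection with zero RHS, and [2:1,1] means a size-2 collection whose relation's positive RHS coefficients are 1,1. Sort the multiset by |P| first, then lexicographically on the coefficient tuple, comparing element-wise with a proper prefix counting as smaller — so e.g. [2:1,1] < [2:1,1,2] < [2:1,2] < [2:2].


The 9 primitive collections of Σ (r=9, n=5):

  P={1,9}:  v_{1} + v_{9} = v_{6} — sig = [2:1]
  P={8,9}:  v_{8} + v_{9} = v_{3} + v_{7} — sig = [2:1,1]
  P={6,8}:  v_{6} + v_{8} = v_{1} + v_{3} + v_{7} — sig = [2:1,1,1]
  P={4,5,7}:  v_{4} + v_{5} + v_{7} = v_{8} — sig = [3:1]
  P={4,5,9}:  v_{4} + v_{5} + v_{9} = v_{3} — sig = [3:1]
  P={4,5,6}:  v_{4} + v_{5} + v_{6} = v_{1} + v_{3} — sig = [3:1,1]
  P={1,2,3,7}:  v_{1} + v_{2} + v_{3} + v_{7} = 0 — sig = [4:]
  P={2,3,6,7}:  v_{2} + v_{3} + v_{6} + v_{7} = v_{9} — sig = [4:1]
  P={1,2,3,8}:  v_{1} + v_{2} + v_{3} + v_{8} = v_{4} + v_{5} — sig = [4:1,1]

Signatures (|P|; sorted positive RHS coefficients), sorted:
    |P|=2: 3 collections, coeffs (1), (1,1), (1,1,1)
    |P|=3: 3 collections, coeffs (1), (1), (1,1)
    |P|=4: 3 collections, coeffs (), (1), (1,1)


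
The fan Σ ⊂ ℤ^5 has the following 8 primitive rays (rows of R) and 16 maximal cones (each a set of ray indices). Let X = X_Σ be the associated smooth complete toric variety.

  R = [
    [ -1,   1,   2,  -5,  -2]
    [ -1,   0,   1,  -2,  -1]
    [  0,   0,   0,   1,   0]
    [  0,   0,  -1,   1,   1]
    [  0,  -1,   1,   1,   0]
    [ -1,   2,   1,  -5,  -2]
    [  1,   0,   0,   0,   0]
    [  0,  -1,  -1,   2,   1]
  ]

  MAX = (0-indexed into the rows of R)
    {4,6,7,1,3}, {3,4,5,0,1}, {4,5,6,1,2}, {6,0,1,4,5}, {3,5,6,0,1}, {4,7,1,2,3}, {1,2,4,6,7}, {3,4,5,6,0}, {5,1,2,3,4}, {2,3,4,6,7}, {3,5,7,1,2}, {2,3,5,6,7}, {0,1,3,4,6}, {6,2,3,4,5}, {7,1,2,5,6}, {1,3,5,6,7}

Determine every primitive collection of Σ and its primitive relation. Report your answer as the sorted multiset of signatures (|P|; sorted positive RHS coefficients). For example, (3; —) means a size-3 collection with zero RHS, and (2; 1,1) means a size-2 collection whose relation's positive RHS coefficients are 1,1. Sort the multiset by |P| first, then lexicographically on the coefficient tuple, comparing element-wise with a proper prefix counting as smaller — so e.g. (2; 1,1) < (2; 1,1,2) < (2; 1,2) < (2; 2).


Minimal non-faces — 5 found among 8 rays, 16 max cones:

  P = {0,2}:  v_{0} + v_{2} = v_{4} + v_{5} ; sig = (2; 1,1)
  P = {0,7}:  v_{0} + v_{7} = 2·v_{1} + v_{3} + v_{6} ; sig = (2; 1,1,2)
  P = {4,5,7}:  v_{4} + v_{5} + v_{7} = v_{1} ; sig = (3; 1)
  P = {1,2,3,6}:  v_{1} + v_{2} + v_{3} + v_{6} = 0 ; sig = (4; —)
  P = {1,3,4,5,6}:  v_{1} + v_{3} + v_{4} + v_{5} + v_{6} = v_{0} ; sig = (5; 1)

Sorted signature multiset PRS(X):
[(2; 1,1), (2; 1,1,2), (3; 1), (4; —), (5; 1)]


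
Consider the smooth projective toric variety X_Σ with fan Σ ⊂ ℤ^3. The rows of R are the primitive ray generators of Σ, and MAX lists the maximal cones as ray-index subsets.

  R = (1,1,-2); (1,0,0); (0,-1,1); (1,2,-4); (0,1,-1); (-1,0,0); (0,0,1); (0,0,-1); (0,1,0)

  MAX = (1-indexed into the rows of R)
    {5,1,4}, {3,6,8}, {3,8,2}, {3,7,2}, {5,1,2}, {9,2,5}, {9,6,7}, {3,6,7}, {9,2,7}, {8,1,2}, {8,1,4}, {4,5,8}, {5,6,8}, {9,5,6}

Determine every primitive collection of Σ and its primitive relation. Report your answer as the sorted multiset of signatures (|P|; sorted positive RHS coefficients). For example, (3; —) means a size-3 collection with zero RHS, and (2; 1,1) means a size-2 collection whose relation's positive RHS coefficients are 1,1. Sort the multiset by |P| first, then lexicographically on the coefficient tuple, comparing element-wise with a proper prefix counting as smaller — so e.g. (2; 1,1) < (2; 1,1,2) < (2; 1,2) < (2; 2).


Primitive collections (17):

  • {2,6}:  v_{2} + v_{6} = 0  so sig = (2; —)
  • {3,5}:  v_{3} + v_{5} = 0  so sig = (2; —)
  • {7,8}:  v_{7} + v_{8} = 0  so sig = (2; —)
  • {3,9}:  v_{3} + v_{9} = v_{7}  so sig = (2; 1)
  • {5,7}:  v_{5} + v_{7} = v_{9}  so sig = (2; 1)
  • {8,9}:  v_{8} + v_{9} = v_{5}  so sig = (2; 1)
  • {1,3}:  v_{1} + v_{3} = v_{2} + v_{8}  so sig = (2; 1,1)
  • {1,6}:  v_{1} + v_{6} = v_{5} + v_{8}  so sig = (2; 1,1)
  • {1,7}:  v_{1} + v_{7} = v_{2} + v_{5}  so sig = (2; 1,1)
  • {3,4}:  v_{3} + v_{4} = v_{1} + v_{8}  so sig = (2; 1,1)
  • {4,7}:  v_{4} + v_{7} = v_{1} + v_{5}  so sig = (2; 1,1)
  • {1,9}:  v_{1} + v_{9} = v_{2} + 2·v_{5}  so sig = (2; 1,2)
  • {4,9}:  v_{4} + v_{9} = v_{1} + 2·v_{5}  so sig = (2; 1,2)
  • {2,4}:  v_{2} + v_{4} = 2·v_{1}  so sig = (2; 2)
  • {4,6}:  v_{4} + v_{6} = 2·v_{5} + 2·v_{8}  so sig = (2; 2,2)
  • {1,5,8}:  v_{1} + v_{5} + v_{8} = v_{4}  so sig = (3; 1)
  • {2,5,8}:  v_{2} + v_{5} + v_{8} = v_{1}  so sig = (3; 1)

so the primitive-relation signature multiset is
    |P|=2: 15 collections, coeffs (), (), (), (1), (1), (1), (1,1), (1,1), (1,1), (1,1), (1,1), (1,2), (1,2), (2), (2,2)
    |P|=3: 2 collections, coeffs (1), (1)


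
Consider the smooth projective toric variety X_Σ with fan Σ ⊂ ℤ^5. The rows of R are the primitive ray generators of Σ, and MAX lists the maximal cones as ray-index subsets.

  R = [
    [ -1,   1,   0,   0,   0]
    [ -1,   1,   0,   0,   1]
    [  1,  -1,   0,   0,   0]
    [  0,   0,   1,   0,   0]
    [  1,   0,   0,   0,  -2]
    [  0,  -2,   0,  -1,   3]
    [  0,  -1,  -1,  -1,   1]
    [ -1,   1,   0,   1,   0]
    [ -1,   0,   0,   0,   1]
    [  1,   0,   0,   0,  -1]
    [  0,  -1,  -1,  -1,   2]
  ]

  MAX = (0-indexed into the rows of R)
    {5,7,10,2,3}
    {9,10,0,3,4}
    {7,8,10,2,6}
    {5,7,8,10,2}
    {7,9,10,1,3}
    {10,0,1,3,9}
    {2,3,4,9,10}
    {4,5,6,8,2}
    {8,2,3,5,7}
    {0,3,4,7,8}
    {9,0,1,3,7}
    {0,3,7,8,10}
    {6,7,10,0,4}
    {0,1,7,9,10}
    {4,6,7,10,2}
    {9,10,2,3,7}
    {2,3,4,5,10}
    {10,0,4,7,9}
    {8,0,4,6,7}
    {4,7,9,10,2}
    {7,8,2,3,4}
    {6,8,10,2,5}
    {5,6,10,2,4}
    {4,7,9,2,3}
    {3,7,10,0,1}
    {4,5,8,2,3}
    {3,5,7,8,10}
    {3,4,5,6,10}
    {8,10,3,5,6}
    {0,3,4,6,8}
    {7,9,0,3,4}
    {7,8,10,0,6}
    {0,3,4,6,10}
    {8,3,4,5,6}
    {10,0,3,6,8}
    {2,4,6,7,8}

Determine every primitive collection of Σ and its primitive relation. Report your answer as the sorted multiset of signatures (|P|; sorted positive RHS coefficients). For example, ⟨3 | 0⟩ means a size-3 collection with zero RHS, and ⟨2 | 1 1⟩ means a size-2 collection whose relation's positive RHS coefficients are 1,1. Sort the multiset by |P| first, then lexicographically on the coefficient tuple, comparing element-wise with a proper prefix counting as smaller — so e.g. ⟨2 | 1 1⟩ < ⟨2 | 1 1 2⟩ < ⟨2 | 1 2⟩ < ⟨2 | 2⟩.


Σ has 18 primitive collections:

  {0,2}:  v_{0} + v_{2} = 0 ; sig = ⟨2 | 0⟩
  {8,9}:  v_{8} + v_{9} = 0 ; sig = ⟨2 | 0⟩
  {1,4}:  v_{1} + v_{4} = v_{0} + v_{9} ; sig = ⟨2 | 1 1⟩
  {1,6}:  v_{1} + v_{6} = v_{0} + v_{10} ; sig = ⟨2 | 1 1⟩
  {6,9}:  v_{6} + v_{9} = v_{4} + v_{10} ; sig = ⟨2 | 1 1⟩
  {0,5}:  v_{0} + v_{5} = v_{3} + v_{8} + v_{10} ; sig = ⟨2 | 1 1 1⟩
  {5,9}:  v_{5} + v_{9} = v_{2} + v_{3} + v_{10} ; sig = ⟨2 | 1 1 1⟩
  {1,2}:  v_{1} + v_{2} = v_{3} + v_{7} + v_{9} + v_{10} ; sig = ⟨2 | 1 1 1 1⟩
  {1,8}:  v_{1} + v_{8} = v_{0} + v_{3} + v_{7} + v_{10} ; sig = ⟨2 | 1 1 1 1⟩
  {1,5}:  v_{1} + v_{5} = 2·v_{3} + v_{7} + 2·v_{10} ; sig = ⟨2 | 1 2 2⟩
  {3,6,7}:  v_{3} + v_{6} + v_{7} = v_{8} ; sig = ⟨3 | 1⟩
  {4,8,10}:  v_{4} + v_{8} + v_{10} = v_{6} ; sig = ⟨3 | 1⟩
  {2,3,6}:  v_{2} + v_{3} + v_{6} = v_{4} + v_{5} ; sig = ⟨3 | 1 1⟩
  {4,5,7}:  v_{4} + v_{5} + v_{7} = v_{2} + v_{8} ; sig = ⟨3 | 1 1⟩
  {5,6,7}:  v_{5} + v_{6} + v_{7} = v_{2} + 2·v_{8} + v_{10} ; sig = ⟨3 | 1 1 2⟩
  {3,4,7,10}:  v_{3} + v_{4} + v_{7} + v_{10} = 0 ; sig = ⟨4 | 0⟩
  {2,3,8,10}:  v_{2} + v_{3} + v_{8} + v_{10} = v_{5} ; sig = ⟨4 | 1⟩
  {0,3,7,9,10}:  v_{0} + v_{3} + v_{7} + v_{9} + v_{10} = v_{1} ; sig = ⟨5 | 1⟩

so the primitive-relation signature multiset is
{ ⟨2 | 0⟩ ×2,  ⟨2 | 1 1⟩ ×3,  ⟨2 | 1 1 1⟩ ×2,  ⟨2 | 1 1 1 1⟩ ×2,  ⟨2 | 1 2 2⟩,  ⟨3 | 1⟩ ×2,  ⟨3 | 1 1⟩ ×2,  ⟨3 | 1 1 2⟩,  ⟨4 | 0⟩,  ⟨4 | 1⟩,  ⟨5 | 1⟩ }


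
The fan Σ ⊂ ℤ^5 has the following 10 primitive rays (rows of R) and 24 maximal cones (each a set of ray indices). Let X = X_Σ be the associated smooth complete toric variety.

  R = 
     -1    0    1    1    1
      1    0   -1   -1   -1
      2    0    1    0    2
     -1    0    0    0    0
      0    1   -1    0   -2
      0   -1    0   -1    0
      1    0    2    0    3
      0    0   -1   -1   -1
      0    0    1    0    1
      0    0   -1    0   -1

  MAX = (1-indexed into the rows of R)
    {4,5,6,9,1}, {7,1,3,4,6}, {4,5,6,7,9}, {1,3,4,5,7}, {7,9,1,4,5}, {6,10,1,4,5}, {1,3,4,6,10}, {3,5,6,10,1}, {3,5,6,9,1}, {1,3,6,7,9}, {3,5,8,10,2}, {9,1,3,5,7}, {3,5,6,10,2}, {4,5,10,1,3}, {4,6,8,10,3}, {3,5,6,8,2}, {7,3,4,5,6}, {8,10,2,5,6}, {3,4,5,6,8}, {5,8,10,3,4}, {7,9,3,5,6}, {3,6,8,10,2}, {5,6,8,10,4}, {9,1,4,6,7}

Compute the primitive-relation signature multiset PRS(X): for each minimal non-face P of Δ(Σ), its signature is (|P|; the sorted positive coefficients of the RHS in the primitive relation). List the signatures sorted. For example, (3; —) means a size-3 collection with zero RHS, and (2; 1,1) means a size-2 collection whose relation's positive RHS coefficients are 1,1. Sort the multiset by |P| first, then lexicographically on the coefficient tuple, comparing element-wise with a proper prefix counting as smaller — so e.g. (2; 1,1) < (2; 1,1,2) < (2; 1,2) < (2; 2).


The 14 primitive collections of Σ (r=10, n=5):

  P = {1,2}:  v_{1} + v_{2} = 0  ⇒ sig = (2; —)
  P = {9,10}:  v_{9} + v_{10} = 0  ⇒ sig = (2; —)
  P = {1,8}:  v_{1} + v_{8} = v_{4}  ⇒ sig = (2; 1)
  P = {2,4}:  v_{2} + v_{4} = v_{8}  ⇒ sig = (2; 1)
  P = {7,10}:  v_{7} + v_{10} = v_{3} + v_{4}  ⇒ sig = (2; 1,1)
  P = {2,9}:  v_{2} + v_{9} = v_{3} + v_{4} + v_{5} + v_{6}  ⇒ sig = (2; 1,1,1,1)
  P = {8,9}:  v_{8} + v_{9} = v_{3} + 2·v_{4} + v_{5} + v_{6}  ⇒ sig = (2; 1,1,1,2)
  P = {2,7}:  v_{2} + v_{7} = 2·v_{3} + 2·v_{4} + v_{5} + v_{6}  ⇒ sig = (2; 1,1,2,2)
  P = {7,8}:  v_{7} + v_{8} = 2·v_{3} + 3·v_{4} + v_{5} + v_{6}  ⇒ sig = (2; 1,1,2,3)
  P = {3,4,9}:  v_{3} + v_{4} + v_{9} = v_{7}  ⇒ sig = (3; 1)
  P = {1,5,6,7}:  v_{1} + v_{5} + v_{6} + v_{7} = 2·v_{9}  ⇒ sig = (4; 2)
  P = {1,3,4,5,6}:  v_{1} + v_{3} + v_{4} + v_{5} + v_{6} = v_{9}  ⇒ sig = (5; 1)
  P = {3,4,5,6,10}:  v_{3} + v_{4} + v_{5} + v_{6} + v_{10} = v_{2}  ⇒ sig = (5; 1)
  P = {3,5,6,8,10}:  v_{3} + v_{5} + v_{6} + v_{8} + v_{10} = 2·v_{2}  ⇒ sig = (5; 2)

Hence PRS(X_Σ) =
    |P|=2: 9 collections, coeffs (), (), (1), (1), (1,1), (1,1,1,1), (1,1,1,2), (1,1,2,2), (1,1,2,3)
    |P|=3: 1 collection, coeffs (1)
    |P|=4: 1 collection, coeffs (2)
    |P|=5: 3 collections, coeffs (1), (1), (2)


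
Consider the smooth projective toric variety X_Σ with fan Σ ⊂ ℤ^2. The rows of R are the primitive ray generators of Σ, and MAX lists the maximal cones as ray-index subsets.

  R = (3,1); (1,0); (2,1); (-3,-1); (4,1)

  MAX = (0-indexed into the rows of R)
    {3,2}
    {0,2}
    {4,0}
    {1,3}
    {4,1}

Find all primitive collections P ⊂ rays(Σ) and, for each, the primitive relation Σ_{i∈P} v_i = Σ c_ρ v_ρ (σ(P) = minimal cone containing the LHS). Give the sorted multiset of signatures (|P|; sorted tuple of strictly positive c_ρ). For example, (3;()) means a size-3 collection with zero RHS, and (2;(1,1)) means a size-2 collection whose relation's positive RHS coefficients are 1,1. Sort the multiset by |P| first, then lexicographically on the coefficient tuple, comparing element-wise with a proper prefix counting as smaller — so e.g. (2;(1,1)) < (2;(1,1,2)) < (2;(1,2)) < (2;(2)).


Δ(Σ) — 5 vertices, 5 min non-faces:

  {0,3}:  v_{0} + v_{3} = 0  ⟹  sig = (2;())
  {0,1}:  v_{0} + v_{1} = v_{4}  ⟹  sig = (2;(1))
  {1,2}:  v_{1} + v_{2} = v_{0}  ⟹  sig = (2;(1))
  {3,4}:  v_{3} + v_{4} = v_{1}  ⟹  sig = (2;(1))
  {2,4}:  v_{2} + v_{4} = 2·v_{0}  ⟹  sig = (2;(2))

so the primitive-relation signature multiset is
    (2;())
    (2;(1))
    (2;(1))
    (2;(1))
    (2;(2))


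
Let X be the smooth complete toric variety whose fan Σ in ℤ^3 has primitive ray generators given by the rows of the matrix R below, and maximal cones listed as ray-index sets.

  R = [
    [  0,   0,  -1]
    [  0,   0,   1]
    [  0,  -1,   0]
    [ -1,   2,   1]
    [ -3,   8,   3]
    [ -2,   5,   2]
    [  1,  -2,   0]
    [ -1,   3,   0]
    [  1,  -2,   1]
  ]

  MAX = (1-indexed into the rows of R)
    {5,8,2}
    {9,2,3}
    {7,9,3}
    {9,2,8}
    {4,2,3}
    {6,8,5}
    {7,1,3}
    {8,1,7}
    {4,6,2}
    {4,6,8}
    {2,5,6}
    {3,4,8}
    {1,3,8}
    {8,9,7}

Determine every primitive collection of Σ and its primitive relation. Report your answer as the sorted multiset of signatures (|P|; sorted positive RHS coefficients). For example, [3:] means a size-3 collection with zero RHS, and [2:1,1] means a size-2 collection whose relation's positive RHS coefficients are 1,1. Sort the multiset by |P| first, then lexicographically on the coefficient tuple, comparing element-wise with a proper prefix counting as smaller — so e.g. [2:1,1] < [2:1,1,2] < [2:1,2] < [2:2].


Primitive collections (20):

  P={1,2}:  v_{1} + v_{2} = 0  so sig = [2:]
  P={1,9}:  v_{1} + v_{9} = v_{7}  so sig = [2:1]
  P={2,7}:  v_{2} + v_{7} = v_{9}  so sig = [2:1]
  P={4,7}:  v_{4} + v_{7} = v_{2}  so sig = [2:1]
  P={1,4}:  v_{1} + v_{4} = v_{3} + v_{8}  so sig = [2:1,1]
  P={1,5}:  v_{1} + v_{5} = v_{6} + v_{8}  so sig = [2:1,1]
  P={1,6}:  v_{1} + v_{6} = v_{4} + v_{8}  so sig = [2:1,1]
  P={3,5}:  v_{3} + v_{5} = v_{4} + v_{6}  so sig = [2:1,1]
  P={6,7}:  v_{6} + v_{7} = 2·v_{2} + v_{8}  so sig = [2:1,2]
  P={6,9}:  v_{6} + v_{9} = 3·v_{2} + v_{8}  so sig = [2:1,3]
  P={3,6}:  v_{3} + v_{6} = 2·v_{4}  so sig = [2:2]
  P={4,5}:  v_{4} + v_{5} = 2·v_{6}  so sig = [2:2]
  P={4,9}:  v_{4} + v_{9} = 2·v_{2}  so sig = [2:2]
  P={5,7}:  v_{5} + v_{7} = 3·v_{2} + 2·v_{8}  so sig = [2:2,3]
  P={5,9}:  v_{5} + v_{9} = 4·v_{2} + 2·v_{8}  so sig = [2:2,4]
  P={3,7,8}:  v_{3} + v_{7} + v_{8} = 0  so sig = [3:]
  P={2,3,8}:  v_{2} + v_{3} + v_{8} = v_{4}  so sig = [3:1]
  P={2,4,8}:  v_{2} + v_{4} + v_{8} = v_{6}  so sig = [3:1]
  P={2,6,8}:  v_{2} + v_{6} + v_{8} = v_{5}  so sig = [3:1]
  P={3,8,9}:  v_{3} + v_{8} + v_{9} = v_{2}  so sig = [3:1]

Signatures (|P|; sorted positive RHS coefficients), sorted:
[[2:], [2:1], [2:1], [2:1], [2:1,1], [2:1,1], [2:1,1], [2:1,1], [2:1,2], [2:1,3], [2:2], [2:2], [2:2], [2:2,3], [2:2,4], [3:], [3:1], [3:1], [3:1], [3:1]]
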